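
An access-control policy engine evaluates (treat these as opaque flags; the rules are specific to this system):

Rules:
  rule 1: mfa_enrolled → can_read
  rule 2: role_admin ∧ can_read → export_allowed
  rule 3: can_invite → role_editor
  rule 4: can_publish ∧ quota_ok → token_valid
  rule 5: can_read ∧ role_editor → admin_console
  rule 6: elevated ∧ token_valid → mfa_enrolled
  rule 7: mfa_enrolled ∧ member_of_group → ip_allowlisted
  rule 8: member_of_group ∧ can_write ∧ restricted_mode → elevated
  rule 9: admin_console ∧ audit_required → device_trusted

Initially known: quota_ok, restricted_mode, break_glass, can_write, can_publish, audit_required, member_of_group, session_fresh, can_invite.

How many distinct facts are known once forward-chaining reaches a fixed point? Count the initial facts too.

[1] rule 3 [can_invite → role_editor]; rule 4 [can_publish ∧ quota_ok → token_valid]; rule 8 [member_of_group ∧ can_write ∧ restricted_mode → elevated]. ⇒ new: role_editor, token_valid, elevated.
[2] rule 6 [elevated ∧ token_valid → mfa_enrolled]. ⇒ new: mfa_enrolled.
[3] rule 1 [mfa_enrolled → can_read]; rule 7 [mfa_enrolled ∧ member_of_group → ip_allowlisted]. ⇒ new: can_read, ip_allowlisted.
[4] rule 5 [can_read ∧ role_editor → admin_console]. ⇒ new: admin_console.
[5] rule 9 [admin_console ∧ audit_required → device_trusted]. ⇒ new: device_trusted.
Closure: {admin_console, audit_required, break_glass, can_invite, can_publish, can_read, can_write, device_trusted, elevated, ip_allowlisted, member_of_group, mfa_enrolled, quota_ok, restricted_mode, role_editor, session_fresh, token_valid} — 17 facts.

17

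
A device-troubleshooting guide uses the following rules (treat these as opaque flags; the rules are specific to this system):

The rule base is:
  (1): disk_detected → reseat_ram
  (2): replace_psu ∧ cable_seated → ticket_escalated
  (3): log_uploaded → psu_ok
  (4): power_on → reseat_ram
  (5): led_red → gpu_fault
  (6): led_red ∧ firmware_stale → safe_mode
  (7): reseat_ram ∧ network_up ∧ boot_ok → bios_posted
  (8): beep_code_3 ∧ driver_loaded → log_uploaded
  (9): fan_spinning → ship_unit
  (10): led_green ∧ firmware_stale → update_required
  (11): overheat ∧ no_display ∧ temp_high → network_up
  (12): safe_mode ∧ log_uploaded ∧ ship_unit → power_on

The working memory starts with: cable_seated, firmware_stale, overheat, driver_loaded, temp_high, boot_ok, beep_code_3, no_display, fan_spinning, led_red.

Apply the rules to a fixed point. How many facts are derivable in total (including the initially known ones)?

Round 1 — (5), (6), (8), (9), (11), derive gpu_fault, safe_mode, log_uploaded, ship_unit, network_up.
Round 2 — (3), (12), derive psu_ok, power_on.
Round 3 — (4), derive reseat_ram.
Round 4 — (7), derive bios_posted.
Closure: {beep_code_3, bios_posted, boot_ok, cable_seated, driver_loaded, fan_spinning, firmware_stale, gpu_fault, led_red, log_uploaded, network_up, no_display, overheat, power_on, psu_ok, reseat_ram, safe_mode, ship_unit, temp_high} — 19 facts.

19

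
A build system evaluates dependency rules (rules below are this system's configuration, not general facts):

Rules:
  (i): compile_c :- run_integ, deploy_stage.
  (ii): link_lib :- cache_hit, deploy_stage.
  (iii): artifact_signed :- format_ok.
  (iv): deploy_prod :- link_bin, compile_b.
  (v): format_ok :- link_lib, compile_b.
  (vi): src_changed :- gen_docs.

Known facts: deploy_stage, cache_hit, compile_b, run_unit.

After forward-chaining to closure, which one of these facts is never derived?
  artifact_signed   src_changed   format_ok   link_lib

[1] (ii) [link_lib :- cache_hit, deploy_stage.]. ⇒ new: link_lib.
[2] (v) [format_ok :- link_lib, compile_b.]. ⇒ new: format_ok.
[3] (iii) [artifact_signed :- format_ok.]. ⇒ new: artifact_signed.
Derived: link_lib (round 1), format_ok (round 2), artifact_signed (round 3). src_changed never appears in any round.

src_changed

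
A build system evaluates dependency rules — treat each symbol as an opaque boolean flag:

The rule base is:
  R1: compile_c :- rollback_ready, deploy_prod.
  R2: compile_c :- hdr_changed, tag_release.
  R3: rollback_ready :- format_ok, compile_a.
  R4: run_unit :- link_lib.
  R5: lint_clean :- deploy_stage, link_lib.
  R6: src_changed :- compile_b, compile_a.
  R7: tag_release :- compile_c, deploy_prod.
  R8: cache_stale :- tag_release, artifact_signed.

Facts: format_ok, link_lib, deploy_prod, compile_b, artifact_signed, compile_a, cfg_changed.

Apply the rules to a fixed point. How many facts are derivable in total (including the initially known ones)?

13

Round 1: R3 [rollback_ready :- format_ok, compile_a.]; R4 [run_unit :- link_lib.]; R6 [src_changed :- compile_b, compile_a.]. New: rollback_ready, run_unit, src_changed.
Round 2: R1 [compile_c :- rollback_ready, deploy_prod.]. New: compile_c.
Round 3: R7 [tag_release :- compile_c, deploy_prod.]. New: tag_release.
Round 4: R8 [cache_stale :- tag_release, artifact_signed.]. New: cache_stale.
Closure: {artifact_signed, cache_stale, cfg_changed, compile_a, compile_b, compile_c, deploy_prod, format_ok, link_lib, rollback_ready, run_unit, src_changed, tag_release} — 13 facts.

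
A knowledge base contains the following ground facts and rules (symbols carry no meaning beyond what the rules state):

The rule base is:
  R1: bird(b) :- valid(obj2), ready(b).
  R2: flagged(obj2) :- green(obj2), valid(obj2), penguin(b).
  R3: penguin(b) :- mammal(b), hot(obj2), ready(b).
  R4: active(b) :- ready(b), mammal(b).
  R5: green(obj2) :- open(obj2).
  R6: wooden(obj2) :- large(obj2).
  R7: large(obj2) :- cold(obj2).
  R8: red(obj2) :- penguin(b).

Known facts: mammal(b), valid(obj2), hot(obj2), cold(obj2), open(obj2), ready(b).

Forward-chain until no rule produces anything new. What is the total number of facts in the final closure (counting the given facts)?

14

[1] R1 [bird(b) :- valid(obj2), ready(b).]; R3 [penguin(b) :- mammal(b), hot(obj2), ready(b).]; R4 [active(b) :- ready(b), mammal(b).]; R5 [green(obj2) :- open(obj2).]; R7 [large(obj2) :- cold(obj2).]. ⇒ new: bird(b), penguin(b), active(b), green(obj2), large(obj2).
[2] R2 [flagged(obj2) :- green(obj2), valid(obj2), penguin(b).]; R6 [wooden(obj2) :- large(obj2).]; R8 [red(obj2) :- penguin(b).]. ⇒ new: flagged(obj2), wooden(obj2), red(obj2).
Closure: {active(b), bird(b), cold(obj2), flagged(obj2), green(obj2), hot(obj2), large(obj2), mammal(b), open(obj2), penguin(b), ready(b), red(obj2), valid(obj2), wooden(obj2)} — 14 facts.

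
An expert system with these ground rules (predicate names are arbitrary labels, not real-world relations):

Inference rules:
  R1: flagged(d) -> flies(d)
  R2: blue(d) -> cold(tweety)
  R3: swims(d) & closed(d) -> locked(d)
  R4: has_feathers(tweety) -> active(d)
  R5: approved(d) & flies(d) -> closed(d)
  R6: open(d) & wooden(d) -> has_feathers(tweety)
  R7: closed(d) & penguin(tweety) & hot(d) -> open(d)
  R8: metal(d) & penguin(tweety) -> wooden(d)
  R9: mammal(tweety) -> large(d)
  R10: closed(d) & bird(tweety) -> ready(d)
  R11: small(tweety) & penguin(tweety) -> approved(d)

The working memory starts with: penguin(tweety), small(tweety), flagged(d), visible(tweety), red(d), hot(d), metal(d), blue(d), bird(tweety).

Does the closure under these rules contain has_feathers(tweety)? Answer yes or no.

[1] R1 [flagged(d) -> flies(d)]; R2 [blue(d) -> cold(tweety)]; R8 [metal(d) & penguin(tweety) -> wooden(d)]; R11 [small(tweety) & penguin(tweety) -> approved(d)]. ⇒ new: flies(d), cold(tweety), wooden(d), approved(d).
[2] R5 [approved(d) & flies(d) -> closed(d)]. ⇒ new: closed(d).
[3] R7 [closed(d) & penguin(tweety) & hot(d) -> open(d)]; R10 [closed(d) & bird(tweety) -> ready(d)]. ⇒ new: open(d), ready(d).
[4] R6 [open(d) & wooden(d) -> has_feathers(tweety)]. ⇒ new: has_feathers(tweety).
[5] R4 [has_feathers(tweety) -> active(d)]. ⇒ new: active(d).
has_feathers(tweety) appears in round 4, so it is derivable.

yes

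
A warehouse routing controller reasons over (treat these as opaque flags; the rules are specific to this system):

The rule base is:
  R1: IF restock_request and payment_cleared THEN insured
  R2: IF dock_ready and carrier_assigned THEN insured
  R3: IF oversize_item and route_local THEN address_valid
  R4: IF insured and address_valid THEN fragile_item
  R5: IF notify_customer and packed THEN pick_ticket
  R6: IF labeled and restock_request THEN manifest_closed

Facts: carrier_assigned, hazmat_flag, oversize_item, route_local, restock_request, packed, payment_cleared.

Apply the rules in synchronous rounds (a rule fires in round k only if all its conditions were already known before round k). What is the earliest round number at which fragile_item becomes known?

[1] R1 [IF restock_request and payment_cleared THEN insured]; R3 [IF oversize_item and route_local THEN address_valid]. ⇒ new: insured, address_valid.
[2] R4 [IF insured and address_valid THEN fragile_item]. ⇒ new: fragile_item.
fragile_item first appears in round 2.

2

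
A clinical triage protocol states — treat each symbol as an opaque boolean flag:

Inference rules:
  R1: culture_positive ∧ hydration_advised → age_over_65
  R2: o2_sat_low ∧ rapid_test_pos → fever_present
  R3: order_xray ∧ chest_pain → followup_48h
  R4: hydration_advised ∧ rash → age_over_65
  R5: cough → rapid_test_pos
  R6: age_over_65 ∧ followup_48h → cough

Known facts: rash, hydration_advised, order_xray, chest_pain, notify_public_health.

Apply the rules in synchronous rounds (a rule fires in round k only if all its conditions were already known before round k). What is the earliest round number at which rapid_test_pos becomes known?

Round 1: R3 [order_xray ∧ chest_pain → followup_48h]; R4 [hydration_advised ∧ rash → age_over_65]. Adds followup_48h, age_over_65.
Round 2: R6 [age_over_65 ∧ followup_48h → cough]. Adds cough.
Round 3: R5 [cough → rapid_test_pos]. Adds rapid_test_pos.
rapid_test_pos first appears in round 3.

3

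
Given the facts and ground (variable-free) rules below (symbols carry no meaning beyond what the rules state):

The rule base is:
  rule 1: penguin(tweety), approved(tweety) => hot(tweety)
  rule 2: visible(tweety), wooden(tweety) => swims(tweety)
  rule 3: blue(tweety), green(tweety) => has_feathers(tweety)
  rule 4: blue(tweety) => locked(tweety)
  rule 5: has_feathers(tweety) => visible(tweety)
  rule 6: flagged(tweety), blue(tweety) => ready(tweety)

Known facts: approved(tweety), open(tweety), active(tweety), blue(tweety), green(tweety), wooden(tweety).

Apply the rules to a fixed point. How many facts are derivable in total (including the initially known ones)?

10

[1] rule 3 [blue(tweety), green(tweety) => has_feathers(tweety)]; rule 4 [blue(tweety) => locked(tweety)]. ⇒ new: has_feathers(tweety), locked(tweety).
[2] rule 5 [has_feathers(tweety) => visible(tweety)]. ⇒ new: visible(tweety).
[3] rule 2 [visible(tweety), wooden(tweety) => swims(tweety)]. ⇒ new: swims(tweety).
Closure: {active(tweety), approved(tweety), blue(tweety), green(tweety), has_feathers(tweety), locked(tweety), open(tweety), swims(tweety), visible(tweety), wooden(tweety)} — 10 facts.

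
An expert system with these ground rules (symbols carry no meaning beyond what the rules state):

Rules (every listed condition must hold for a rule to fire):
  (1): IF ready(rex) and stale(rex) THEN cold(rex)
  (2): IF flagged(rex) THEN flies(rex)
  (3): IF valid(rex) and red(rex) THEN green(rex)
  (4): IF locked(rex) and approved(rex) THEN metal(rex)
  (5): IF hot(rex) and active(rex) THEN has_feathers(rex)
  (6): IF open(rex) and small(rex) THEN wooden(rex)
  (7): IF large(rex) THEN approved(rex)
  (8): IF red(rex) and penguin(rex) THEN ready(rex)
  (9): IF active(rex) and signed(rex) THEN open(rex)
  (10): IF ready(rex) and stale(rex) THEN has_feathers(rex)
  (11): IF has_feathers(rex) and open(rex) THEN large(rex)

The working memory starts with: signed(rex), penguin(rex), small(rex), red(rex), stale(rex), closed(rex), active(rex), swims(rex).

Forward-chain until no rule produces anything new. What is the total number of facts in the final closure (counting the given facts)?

15

Round 1: (8) [IF red(rex) and penguin(rex) THEN ready(rex)]; (9) [IF active(rex) and signed(rex) THEN open(rex)]. Adds ready(rex), open(rex).
Round 2: (1) [IF ready(rex) and stale(rex) THEN cold(rex)]; (6) [IF open(rex) and small(rex) THEN wooden(rex)]; (10) [IF ready(rex) and stale(rex) THEN has_feathers(rex)]. Adds cold(rex), wooden(rex), has_feathers(rex).
Round 3: (11) [IF has_feathers(rex) and open(rex) THEN large(rex)]. Adds large(rex).
Round 4: (7) [IF large(rex) THEN approved(rex)]. Adds approved(rex).
Closure: {active(rex), approved(rex), closed(rex), cold(rex), has_feathers(rex), large(rex), open(rex), penguin(rex), ready(rex), red(rex), signed(rex), small(rex), stale(rex), swims(rex), wooden(rex)} — 15 facts.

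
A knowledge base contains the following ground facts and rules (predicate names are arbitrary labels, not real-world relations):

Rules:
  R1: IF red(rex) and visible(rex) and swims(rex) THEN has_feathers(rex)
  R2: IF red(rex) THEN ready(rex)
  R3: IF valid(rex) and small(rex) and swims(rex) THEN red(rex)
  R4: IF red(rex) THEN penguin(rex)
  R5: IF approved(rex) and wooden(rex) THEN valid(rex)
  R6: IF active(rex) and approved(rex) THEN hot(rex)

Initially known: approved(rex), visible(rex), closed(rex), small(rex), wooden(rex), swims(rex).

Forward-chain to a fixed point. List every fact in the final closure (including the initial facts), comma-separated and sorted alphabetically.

approved(rex), closed(rex), has_feathers(rex), penguin(rex), ready(rex), red(rex), small(rex), swims(rex), valid(rex), visible(rex), wooden(rex)

Round 1: R5 [IF approved(rex) and wooden(rex) THEN valid(rex)]. New: valid(rex).
Round 2: R3 [IF valid(rex) and small(rex) and swims(rex) THEN red(rex)]. New: red(rex).
Round 3: R1 [IF red(rex) and visible(rex) and swims(rex) THEN has_feathers(rex)]; R2 [IF red(rex) THEN ready(rex)]; R4 [IF red(rex) THEN penguin(rex)]. New: has_feathers(rex), ready(rex), penguin(rex).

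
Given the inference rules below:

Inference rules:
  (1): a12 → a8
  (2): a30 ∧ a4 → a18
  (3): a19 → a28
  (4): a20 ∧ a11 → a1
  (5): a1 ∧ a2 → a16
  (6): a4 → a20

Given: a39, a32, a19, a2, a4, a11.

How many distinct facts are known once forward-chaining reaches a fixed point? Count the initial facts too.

10

[1] (3) [a19 → a28]; (6) [a4 → a20]. ⇒ new: a28, a20.
[2] (4) [a20 ∧ a11 → a1]. ⇒ new: a1.
[3] (5) [a1 ∧ a2 → a16]. ⇒ new: a16.
Closure: {a1, a11, a16, a19, a2, a20, a28, a32, a39, a4} — 10 facts.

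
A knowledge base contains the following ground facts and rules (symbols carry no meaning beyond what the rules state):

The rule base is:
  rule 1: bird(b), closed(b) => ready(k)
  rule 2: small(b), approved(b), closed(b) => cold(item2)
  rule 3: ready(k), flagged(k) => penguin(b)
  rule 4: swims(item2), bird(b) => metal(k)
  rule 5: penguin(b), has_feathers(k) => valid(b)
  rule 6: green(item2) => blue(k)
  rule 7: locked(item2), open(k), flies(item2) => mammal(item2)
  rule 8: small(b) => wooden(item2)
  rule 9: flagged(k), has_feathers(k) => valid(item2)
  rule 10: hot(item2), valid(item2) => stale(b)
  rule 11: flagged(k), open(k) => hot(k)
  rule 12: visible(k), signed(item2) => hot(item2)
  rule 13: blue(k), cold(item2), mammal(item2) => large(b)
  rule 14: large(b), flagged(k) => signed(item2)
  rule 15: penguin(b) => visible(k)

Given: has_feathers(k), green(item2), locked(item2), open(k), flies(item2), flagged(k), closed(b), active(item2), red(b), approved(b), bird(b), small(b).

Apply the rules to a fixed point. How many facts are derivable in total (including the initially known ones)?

Round 1 — rule 1, rule 2, rule 6, rule 7, rule 8, rule 9, rule 11, derive ready(k), cold(item2), blue(k), mammal(item2), wooden(item2), valid(item2), hot(k).
Round 2 — rule 3, rule 13, derive penguin(b), large(b).
Round 3 — rule 5, rule 14, rule 15, derive valid(b), signed(item2), visible(k).
Round 4 — rule 12, derive hot(item2).
Round 5 — rule 10, derive stale(b).
Closure: {active(item2), approved(b), bird(b), blue(k), closed(b), cold(item2), flagged(k), flies(item2), green(item2), has_feathers(k), hot(item2), hot(k), large(b), locked(item2), mammal(item2), open(k), penguin(b), ready(k), red(b), signed(item2), small(b), stale(b), valid(b), valid(item2), visible(k), wooden(item2)} — 26 facts.

26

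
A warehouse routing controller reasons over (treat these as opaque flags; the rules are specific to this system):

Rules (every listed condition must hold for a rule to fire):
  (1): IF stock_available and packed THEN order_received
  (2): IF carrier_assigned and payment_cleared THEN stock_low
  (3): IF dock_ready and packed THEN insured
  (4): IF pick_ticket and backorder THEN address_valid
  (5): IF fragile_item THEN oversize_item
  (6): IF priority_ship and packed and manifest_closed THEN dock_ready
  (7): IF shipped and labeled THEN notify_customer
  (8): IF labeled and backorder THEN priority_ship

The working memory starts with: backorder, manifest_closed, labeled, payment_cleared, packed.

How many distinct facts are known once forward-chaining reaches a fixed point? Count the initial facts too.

Round 1: (8) [IF labeled and backorder THEN priority_ship]. New: priority_ship.
Round 2: (6) [IF priority_ship and packed and manifest_closed THEN dock_ready]. New: dock_ready.
Round 3: (3) [IF dock_ready and packed THEN insured]. New: insured.
Closure: {backorder, dock_ready, insured, labeled, manifest_closed, packed, payment_cleared, priority_ship} — 8 facts.

8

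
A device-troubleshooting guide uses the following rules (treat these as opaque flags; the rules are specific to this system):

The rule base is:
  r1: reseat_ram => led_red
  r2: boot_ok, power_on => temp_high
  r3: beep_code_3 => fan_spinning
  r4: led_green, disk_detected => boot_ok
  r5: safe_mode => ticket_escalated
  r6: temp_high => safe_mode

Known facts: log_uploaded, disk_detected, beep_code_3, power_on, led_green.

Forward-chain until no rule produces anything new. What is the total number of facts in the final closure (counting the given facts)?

Round 1: r3 [beep_code_3 => fan_spinning]; r4 [led_green, disk_detected => boot_ok]. New: fan_spinning, boot_ok.
Round 2: r2 [boot_ok, power_on => temp_high]. New: temp_high.
Round 3: r6 [temp_high => safe_mode]. New: safe_mode.
Round 4: r5 [safe_mode => ticket_escalated]. New: ticket_escalated.
Closure: {beep_code_3, boot_ok, disk_detected, fan_spinning, led_green, log_uploaded, power_on, safe_mode, temp_high, ticket_escalated} — 10 facts.

10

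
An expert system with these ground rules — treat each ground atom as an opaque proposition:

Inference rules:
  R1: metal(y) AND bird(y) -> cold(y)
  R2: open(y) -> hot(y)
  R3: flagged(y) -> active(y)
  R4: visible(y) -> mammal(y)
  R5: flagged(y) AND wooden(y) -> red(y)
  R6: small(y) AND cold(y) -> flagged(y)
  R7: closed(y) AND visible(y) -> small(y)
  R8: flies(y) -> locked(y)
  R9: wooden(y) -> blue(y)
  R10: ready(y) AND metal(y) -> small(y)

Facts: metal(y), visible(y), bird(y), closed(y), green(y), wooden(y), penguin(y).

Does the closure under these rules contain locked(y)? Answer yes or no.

Round 1 — R1, R4, R7, R9, derive cold(y), mammal(y), small(y), blue(y).
Round 2 — R6, derive flagged(y).
Round 3 — R3, R5, derive active(y), red(y).
Fixed point reached. locked(y) is concluded only by R8; R8 needs flies(y) (never derived).

no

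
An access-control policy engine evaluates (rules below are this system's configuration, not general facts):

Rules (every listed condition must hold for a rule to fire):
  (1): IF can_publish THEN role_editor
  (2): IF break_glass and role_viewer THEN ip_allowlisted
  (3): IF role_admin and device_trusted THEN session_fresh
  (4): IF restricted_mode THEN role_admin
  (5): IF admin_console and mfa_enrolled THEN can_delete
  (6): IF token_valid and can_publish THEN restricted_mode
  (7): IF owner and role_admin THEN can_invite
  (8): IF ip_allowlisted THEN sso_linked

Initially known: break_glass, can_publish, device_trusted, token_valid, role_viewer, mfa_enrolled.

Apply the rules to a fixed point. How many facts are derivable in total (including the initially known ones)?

Round 1 fires (1), (2), (6), giving role_editor, ip_allowlisted, restricted_mode.
Round 2 fires (4), (8), giving role_admin, sso_linked.
Round 3 fires (3), giving session_fresh.
Closure: {break_glass, can_publish, device_trusted, ip_allowlisted, mfa_enrolled, restricted_mode, role_admin, role_editor, role_viewer, session_fresh, sso_linked, token_valid} — 12 facts.

12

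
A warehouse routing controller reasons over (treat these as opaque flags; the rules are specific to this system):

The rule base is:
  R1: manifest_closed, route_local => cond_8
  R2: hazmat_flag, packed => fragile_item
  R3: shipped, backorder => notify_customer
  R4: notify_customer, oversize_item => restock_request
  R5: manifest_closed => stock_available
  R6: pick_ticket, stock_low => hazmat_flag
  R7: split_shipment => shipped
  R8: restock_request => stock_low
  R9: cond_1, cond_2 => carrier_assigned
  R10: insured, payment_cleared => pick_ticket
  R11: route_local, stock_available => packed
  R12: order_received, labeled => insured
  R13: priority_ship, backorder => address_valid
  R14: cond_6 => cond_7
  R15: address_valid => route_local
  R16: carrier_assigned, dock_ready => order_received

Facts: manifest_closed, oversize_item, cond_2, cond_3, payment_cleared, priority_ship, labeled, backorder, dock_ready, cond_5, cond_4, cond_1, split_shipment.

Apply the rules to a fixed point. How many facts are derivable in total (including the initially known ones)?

28

Round 1: R5 [manifest_closed => stock_available]; R7 [split_shipment => shipped]; R9 [cond_1, cond_2 => carrier_assigned]; R13 [priority_ship, backorder => address_valid]. New: stock_available, shipped, carrier_assigned, address_valid.
Round 2: R3 [shipped, backorder => notify_customer]; R15 [address_valid => route_local]; R16 [carrier_assigned, dock_ready => order_received]. New: notify_customer, route_local, order_received.
Round 3: R1 [manifest_closed, route_local => cond_8]; R4 [notify_customer, oversize_item => restock_request]; R11 [route_local, stock_available => packed]; R12 [order_received, labeled => insured]. New: cond_8, restock_request, packed, insured.
Round 4: R8 [restock_request => stock_low]; R10 [insured, payment_cleared => pick_ticket]. New: stock_low, pick_ticket.
Round 5: R6 [pick_ticket, stock_low => hazmat_flag]. New: hazmat_flag.
Round 6: R2 [hazmat_flag, packed => fragile_item]. New: fragile_item.
Closure: {address_valid, backorder, carrier_assigned, cond_1, cond_2, cond_3, cond_4, cond_5, cond_8, dock_ready, fragile_item, hazmat_flag, insured, labeled, manifest_closed, notify_customer, order_received, oversize_item, packed, payment_cleared, pick_ticket, priority_ship, restock_request, route_local, shipped, split_shipment, stock_available, stock_low} — 28 facts.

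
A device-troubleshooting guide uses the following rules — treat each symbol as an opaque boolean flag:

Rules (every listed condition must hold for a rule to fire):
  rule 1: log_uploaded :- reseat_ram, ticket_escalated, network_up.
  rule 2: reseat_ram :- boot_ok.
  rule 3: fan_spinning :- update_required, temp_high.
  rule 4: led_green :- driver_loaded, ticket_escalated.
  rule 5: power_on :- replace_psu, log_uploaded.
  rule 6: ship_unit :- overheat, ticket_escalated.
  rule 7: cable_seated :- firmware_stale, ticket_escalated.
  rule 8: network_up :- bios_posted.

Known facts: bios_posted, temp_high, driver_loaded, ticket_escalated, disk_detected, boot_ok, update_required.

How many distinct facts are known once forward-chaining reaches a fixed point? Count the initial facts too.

Round 1 fires rule 2, rule 3, rule 4, rule 8, giving reseat_ram, fan_spinning, led_green, network_up.
Round 2 fires rule 1, giving log_uploaded.
Closure: {bios_posted, boot_ok, disk_detected, driver_loaded, fan_spinning, led_green, log_uploaded, network_up, reseat_ram, temp_high, ticket_escalated, update_required} — 12 facts.

12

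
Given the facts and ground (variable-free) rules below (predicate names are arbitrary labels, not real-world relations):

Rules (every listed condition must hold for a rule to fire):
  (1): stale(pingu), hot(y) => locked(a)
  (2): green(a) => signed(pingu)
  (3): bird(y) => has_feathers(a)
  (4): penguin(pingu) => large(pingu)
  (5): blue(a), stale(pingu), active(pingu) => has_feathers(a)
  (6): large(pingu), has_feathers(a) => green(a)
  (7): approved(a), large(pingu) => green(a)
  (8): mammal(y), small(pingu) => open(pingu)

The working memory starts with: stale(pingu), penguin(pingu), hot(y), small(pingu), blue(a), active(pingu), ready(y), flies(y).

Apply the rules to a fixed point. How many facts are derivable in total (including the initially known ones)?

13

[1] (1) [stale(pingu), hot(y) => locked(a)]; (4) [penguin(pingu) => large(pingu)]; (5) [blue(a), stale(pingu), active(pingu) => has_feathers(a)]. ⇒ new: locked(a), large(pingu), has_feathers(a).
[2] (6) [large(pingu), has_feathers(a) => green(a)]. ⇒ new: green(a).
[3] (2) [green(a) => signed(pingu)]. ⇒ new: signed(pingu).
Closure: {active(pingu), blue(a), flies(y), green(a), has_feathers(a), hot(y), large(pingu), locked(a), penguin(pingu), ready(y), signed(pingu), small(pingu), stale(pingu)} — 13 facts.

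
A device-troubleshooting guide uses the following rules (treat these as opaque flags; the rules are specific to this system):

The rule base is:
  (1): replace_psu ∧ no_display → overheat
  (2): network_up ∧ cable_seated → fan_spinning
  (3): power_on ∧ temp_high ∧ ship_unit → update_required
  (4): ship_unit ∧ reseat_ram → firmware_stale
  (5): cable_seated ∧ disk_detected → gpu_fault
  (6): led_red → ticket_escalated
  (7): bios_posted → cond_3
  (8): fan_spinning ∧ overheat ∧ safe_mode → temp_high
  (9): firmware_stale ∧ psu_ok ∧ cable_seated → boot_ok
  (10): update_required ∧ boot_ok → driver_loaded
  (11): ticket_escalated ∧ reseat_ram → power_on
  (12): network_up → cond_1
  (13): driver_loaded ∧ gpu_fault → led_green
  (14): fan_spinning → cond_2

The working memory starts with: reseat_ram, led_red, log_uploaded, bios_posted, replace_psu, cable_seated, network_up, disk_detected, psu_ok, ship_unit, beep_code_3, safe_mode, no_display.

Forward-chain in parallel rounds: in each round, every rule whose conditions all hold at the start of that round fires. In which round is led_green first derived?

5

Round 1 fires (1), (2), (4), (5), (6), (7), (12), giving overheat, fan_spinning, firmware_stale, gpu_fault, ticket_escalated, cond_3, cond_1.
Round 2 fires (8), (9), (11), (14), giving temp_high, boot_ok, power_on, cond_2.
Round 3 fires (3), giving update_required.
Round 4 fires (10), giving driver_loaded.
Round 5 fires (13), giving led_green.
led_green first appears in round 5.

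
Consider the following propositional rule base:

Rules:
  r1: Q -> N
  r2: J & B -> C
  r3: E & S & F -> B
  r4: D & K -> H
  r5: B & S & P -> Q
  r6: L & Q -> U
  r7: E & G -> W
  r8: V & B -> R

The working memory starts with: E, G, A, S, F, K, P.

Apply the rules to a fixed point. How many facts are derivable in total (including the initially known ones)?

[1] r3 [E & S & F -> B]; r7 [E & G -> W]. ⇒ new: B, W.
[2] r5 [B & S & P -> Q]. ⇒ new: Q.
[3] r1 [Q -> N]. ⇒ new: N.
Closure: {A, B, E, F, G, K, N, P, Q, S, W} — 11 facts.

11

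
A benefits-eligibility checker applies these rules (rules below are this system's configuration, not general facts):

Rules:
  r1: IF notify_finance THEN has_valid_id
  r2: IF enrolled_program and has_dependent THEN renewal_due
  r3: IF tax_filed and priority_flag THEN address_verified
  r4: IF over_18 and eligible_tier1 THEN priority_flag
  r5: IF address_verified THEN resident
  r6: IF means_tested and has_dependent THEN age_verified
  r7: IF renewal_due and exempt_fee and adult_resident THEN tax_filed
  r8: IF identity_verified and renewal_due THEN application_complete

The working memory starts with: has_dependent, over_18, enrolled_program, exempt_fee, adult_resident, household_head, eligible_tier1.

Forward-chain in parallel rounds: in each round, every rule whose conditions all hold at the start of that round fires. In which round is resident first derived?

4

Round 1 — r2, r4, derive renewal_due, priority_flag.
Round 2 — r7, derive tax_filed.
Round 3 — r3, derive address_verified.
Round 4 — r5, derive resident.
resident first appears in round 4.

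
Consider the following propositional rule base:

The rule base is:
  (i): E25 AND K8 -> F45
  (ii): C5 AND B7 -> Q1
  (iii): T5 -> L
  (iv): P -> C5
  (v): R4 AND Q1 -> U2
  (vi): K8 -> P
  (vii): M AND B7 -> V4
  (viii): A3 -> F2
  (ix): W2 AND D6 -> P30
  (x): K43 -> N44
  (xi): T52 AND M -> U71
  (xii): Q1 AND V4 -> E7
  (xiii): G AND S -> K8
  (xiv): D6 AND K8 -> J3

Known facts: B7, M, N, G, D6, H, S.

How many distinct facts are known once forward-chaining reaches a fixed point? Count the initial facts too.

Round 1: (vii) [M AND B7 -> V4]; (xiii) [G AND S -> K8]. New: V4, K8.
Round 2: (vi) [K8 -> P]; (xiv) [D6 AND K8 -> J3]. New: P, J3.
Round 3: (iv) [P -> C5]. New: C5.
Round 4: (ii) [C5 AND B7 -> Q1]. New: Q1.
Round 5: (xii) [Q1 AND V4 -> E7]. New: E7.
Closure: {B7, C5, D6, E7, G, H, J3, K8, M, N, P, Q1, S, V4} — 14 facts.

14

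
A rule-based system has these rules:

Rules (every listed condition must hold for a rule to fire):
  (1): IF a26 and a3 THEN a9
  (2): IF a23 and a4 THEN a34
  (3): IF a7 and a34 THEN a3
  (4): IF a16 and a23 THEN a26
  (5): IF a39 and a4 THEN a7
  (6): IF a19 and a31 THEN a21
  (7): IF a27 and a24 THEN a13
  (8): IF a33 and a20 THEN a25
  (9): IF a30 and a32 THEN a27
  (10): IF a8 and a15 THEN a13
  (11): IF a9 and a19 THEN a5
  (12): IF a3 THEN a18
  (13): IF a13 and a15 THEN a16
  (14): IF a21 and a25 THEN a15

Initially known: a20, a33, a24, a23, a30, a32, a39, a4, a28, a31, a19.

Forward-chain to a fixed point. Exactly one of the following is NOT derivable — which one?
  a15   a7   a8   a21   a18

Round 1: (2) [IF a23 and a4 THEN a34]; (5) [IF a39 and a4 THEN a7]; (6) [IF a19 and a31 THEN a21]; (8) [IF a33 and a20 THEN a25]; (9) [IF a30 and a32 THEN a27]. New: a34, a7, a21, a25, a27.
Round 2: (3) [IF a7 and a34 THEN a3]; (7) [IF a27 and a24 THEN a13]; (14) [IF a21 and a25 THEN a15]. New: a3, a13, a15.
Round 3: (12) [IF a3 THEN a18]; (13) [IF a13 and a15 THEN a16]. New: a18, a16.
Round 4: (4) [IF a16 and a23 THEN a26]. New: a26.
Round 5: (1) [IF a26 and a3 THEN a9]. New: a9.
Round 6: (11) [IF a9 and a19 THEN a5]. New: a5.
Derived: a18 (round 3), a21 (round 1), a7 (round 1), a15 (round 2). a8 never appears in any round.

a8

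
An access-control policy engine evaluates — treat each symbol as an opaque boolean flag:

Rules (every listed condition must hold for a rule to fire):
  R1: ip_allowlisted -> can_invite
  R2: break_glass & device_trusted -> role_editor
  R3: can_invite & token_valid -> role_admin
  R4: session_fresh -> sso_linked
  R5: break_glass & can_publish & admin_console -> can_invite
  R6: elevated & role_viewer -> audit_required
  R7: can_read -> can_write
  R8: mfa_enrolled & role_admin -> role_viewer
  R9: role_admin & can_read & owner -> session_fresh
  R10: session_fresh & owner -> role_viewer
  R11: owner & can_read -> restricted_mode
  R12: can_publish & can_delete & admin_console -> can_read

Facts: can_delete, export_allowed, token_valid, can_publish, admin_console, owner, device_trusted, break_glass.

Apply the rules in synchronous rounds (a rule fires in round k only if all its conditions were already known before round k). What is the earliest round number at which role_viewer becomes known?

Round 1: R2 [break_glass & device_trusted -> role_editor]; R5 [break_glass & can_publish & admin_console -> can_invite]; R12 [can_publish & can_delete & admin_console -> can_read]. New: role_editor, can_invite, can_read.
Round 2: R3 [can_invite & token_valid -> role_admin]; R7 [can_read -> can_write]; R11 [owner & can_read -> restricted_mode]. New: role_admin, can_write, restricted_mode.
Round 3: R9 [role_admin & can_read & owner -> session_fresh]. New: session_fresh.
Round 4: R4 [session_fresh -> sso_linked]; R10 [session_fresh & owner -> role_viewer]. New: sso_linked, role_viewer.
role_viewer first appears in round 4.

4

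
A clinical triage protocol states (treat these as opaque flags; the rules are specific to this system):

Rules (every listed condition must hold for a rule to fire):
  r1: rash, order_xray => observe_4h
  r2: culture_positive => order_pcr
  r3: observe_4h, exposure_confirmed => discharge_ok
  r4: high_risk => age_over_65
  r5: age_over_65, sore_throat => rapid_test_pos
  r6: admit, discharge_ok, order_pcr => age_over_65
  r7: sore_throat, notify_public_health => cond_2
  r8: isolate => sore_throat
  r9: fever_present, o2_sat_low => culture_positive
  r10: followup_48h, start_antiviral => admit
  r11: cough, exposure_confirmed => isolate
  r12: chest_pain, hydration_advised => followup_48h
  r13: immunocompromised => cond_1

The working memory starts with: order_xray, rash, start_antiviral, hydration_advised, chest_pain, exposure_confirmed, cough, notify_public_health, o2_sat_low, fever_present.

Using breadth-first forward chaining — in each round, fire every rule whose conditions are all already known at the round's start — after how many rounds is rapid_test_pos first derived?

Round 1: r1 [rash, order_xray => observe_4h]; r9 [fever_present, o2_sat_low => culture_positive]; r11 [cough, exposure_confirmed => isolate]; r12 [chest_pain, hydration_advised => followup_48h]. Adds observe_4h, culture_positive, isolate, followup_48h.
Round 2: r2 [culture_positive => order_pcr]; r3 [observe_4h, exposure_confirmed => discharge_ok]; r8 [isolate => sore_throat]; r10 [followup_48h, start_antiviral => admit]. Adds order_pcr, discharge_ok, sore_throat, admit.
Round 3: r6 [admit, discharge_ok, order_pcr => age_over_65]; r7 [sore_throat, notify_public_health => cond_2]. Adds age_over_65, cond_2.
Round 4: r5 [age_over_65, sore_throat => rapid_test_pos]. Adds rapid_test_pos.
rapid_test_pos first appears in round 4.

4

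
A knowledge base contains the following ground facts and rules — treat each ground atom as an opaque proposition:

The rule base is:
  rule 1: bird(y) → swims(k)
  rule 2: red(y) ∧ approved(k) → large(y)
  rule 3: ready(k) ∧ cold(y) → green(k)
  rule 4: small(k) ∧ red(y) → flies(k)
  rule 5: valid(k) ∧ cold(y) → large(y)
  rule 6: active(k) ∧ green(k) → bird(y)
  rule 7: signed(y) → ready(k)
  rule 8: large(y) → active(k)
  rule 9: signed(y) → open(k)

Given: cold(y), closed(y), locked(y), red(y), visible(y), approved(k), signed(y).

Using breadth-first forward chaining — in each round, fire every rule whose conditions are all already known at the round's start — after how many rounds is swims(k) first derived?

Round 1: rule 2 [red(y) ∧ approved(k) → large(y)]; rule 7 [signed(y) → ready(k)]; rule 9 [signed(y) → open(k)]. New: large(y), ready(k), open(k).
Round 2: rule 3 [ready(k) ∧ cold(y) → green(k)]; rule 8 [large(y) → active(k)]. New: green(k), active(k).
Round 3: rule 6 [active(k) ∧ green(k) → bird(y)]. New: bird(y).
Round 4: rule 1 [bird(y) → swims(k)]. New: swims(k).
swims(k) first appears in round 4.

4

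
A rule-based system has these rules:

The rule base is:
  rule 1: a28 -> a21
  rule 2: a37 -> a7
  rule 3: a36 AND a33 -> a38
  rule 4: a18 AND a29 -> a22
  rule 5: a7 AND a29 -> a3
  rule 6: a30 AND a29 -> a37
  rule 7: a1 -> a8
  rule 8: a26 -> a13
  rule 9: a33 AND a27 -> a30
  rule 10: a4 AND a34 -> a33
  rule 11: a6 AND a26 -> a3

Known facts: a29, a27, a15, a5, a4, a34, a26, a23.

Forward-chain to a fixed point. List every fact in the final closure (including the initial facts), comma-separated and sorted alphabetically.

Round 1: rule 8 [a26 -> a13]; rule 10 [a4 AND a34 -> a33]. New: a13, a33.
Round 2: rule 9 [a33 AND a27 -> a30]. New: a30.
Round 3: rule 6 [a30 AND a29 -> a37]. New: a37.
Round 4: rule 2 [a37 -> a7]. New: a7.
Round 5: rule 5 [a7 AND a29 -> a3]. New: a3.

a13, a15, a23, a26, a27, a29, a3, a30, a33, a34, a37, a4, a5, a7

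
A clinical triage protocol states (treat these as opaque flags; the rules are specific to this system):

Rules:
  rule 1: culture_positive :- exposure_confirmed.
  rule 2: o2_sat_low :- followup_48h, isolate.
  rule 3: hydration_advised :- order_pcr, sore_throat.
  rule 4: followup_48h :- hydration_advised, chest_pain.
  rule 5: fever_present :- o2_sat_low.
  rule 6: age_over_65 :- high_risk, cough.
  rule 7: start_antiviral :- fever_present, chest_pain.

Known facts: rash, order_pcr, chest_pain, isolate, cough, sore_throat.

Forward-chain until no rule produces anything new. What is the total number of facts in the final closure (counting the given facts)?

11

Round 1 fires rule 3, giving hydration_advised.
Round 2 fires rule 4, giving followup_48h.
Round 3 fires rule 2, giving o2_sat_low.
Round 4 fires rule 5, giving fever_present.
Round 5 fires rule 7, giving start_antiviral.
Closure: {chest_pain, cough, fever_present, followup_48h, hydration_advised, isolate, o2_sat_low, order_pcr, rash, sore_throat, start_antiviral} — 11 facts.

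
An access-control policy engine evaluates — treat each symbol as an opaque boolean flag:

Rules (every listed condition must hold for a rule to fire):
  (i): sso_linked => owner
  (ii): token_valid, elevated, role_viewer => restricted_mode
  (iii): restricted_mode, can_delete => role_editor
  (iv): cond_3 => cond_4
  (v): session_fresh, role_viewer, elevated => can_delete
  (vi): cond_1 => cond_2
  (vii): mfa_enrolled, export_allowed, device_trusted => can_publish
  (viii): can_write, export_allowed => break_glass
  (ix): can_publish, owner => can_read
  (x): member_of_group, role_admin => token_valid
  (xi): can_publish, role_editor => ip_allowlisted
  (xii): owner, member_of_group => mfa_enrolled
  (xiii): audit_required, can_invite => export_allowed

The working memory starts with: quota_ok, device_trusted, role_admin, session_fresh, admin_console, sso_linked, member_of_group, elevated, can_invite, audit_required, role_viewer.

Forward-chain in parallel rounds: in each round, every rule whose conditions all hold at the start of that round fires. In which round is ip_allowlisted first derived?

4

[1] (i) [sso_linked => owner]; (v) [session_fresh, role_viewer, elevated => can_delete]; (x) [member_of_group, role_admin => token_valid]; (xiii) [audit_required, can_invite => export_allowed]. ⇒ new: owner, can_delete, token_valid, export_allowed.
[2] (ii) [token_valid, elevated, role_viewer => restricted_mode]; (xii) [owner, member_of_group => mfa_enrolled]. ⇒ new: restricted_mode, mfa_enrolled.
[3] (iii) [restricted_mode, can_delete => role_editor]; (vii) [mfa_enrolled, export_allowed, device_trusted => can_publish]. ⇒ new: role_editor, can_publish.
[4] (ix) [can_publish, owner => can_read]; (xi) [can_publish, role_editor => ip_allowlisted]. ⇒ new: can_read, ip_allowlisted.
ip_allowlisted first appears in round 4.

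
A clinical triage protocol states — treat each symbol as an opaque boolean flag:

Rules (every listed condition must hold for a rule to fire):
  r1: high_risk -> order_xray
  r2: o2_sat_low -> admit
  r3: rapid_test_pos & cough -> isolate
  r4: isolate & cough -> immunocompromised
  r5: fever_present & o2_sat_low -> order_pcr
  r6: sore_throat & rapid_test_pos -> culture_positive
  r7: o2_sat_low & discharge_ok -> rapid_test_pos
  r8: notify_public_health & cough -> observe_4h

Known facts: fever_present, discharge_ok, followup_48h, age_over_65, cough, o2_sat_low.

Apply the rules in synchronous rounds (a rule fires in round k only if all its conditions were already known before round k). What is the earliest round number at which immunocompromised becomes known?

3

Round 1: r2 [o2_sat_low -> admit]; r5 [fever_present & o2_sat_low -> order_pcr]; r7 [o2_sat_low & discharge_ok -> rapid_test_pos]. Adds admit, order_pcr, rapid_test_pos.
Round 2: r3 [rapid_test_pos & cough -> isolate]. Adds isolate.
Round 3: r4 [isolate & cough -> immunocompromised]. Adds immunocompromised.
immunocompromised first appears in round 3.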